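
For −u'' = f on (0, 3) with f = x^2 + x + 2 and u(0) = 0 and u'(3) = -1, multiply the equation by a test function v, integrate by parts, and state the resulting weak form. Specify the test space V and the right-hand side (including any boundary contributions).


V = {v ∈ H^1(0, 3) : v(0) = 0} (test functions vanish at x = 0 where u is specified); weak form: ∫_0^3 u'v' dx = ∫_0^3 (x^2 + x + 2) v dx − v(3) for all v ∈ V.

Multiply both sides by a test function v and integrate from 0 to 3:
  ∫_0^3 −u''(x) v(x) dx = ∫_0^3 f(x) v(x) dx.
Integrate the LHS by parts once:
  ∫_0^3 −u'' v dx = −[u'(x) v(x)]_0^3 + ∫_0^3 u'(x) v'(x) dx.
Thus ∫_0^3 u'(x) v'(x) dx = ∫_0^3 f(x) v(x) dx + [u'(x) v(x)]_0^3.
Choose V so that boundary terms are either known or forced to vanish.
Mixed BC: u(0) = 0 (Dirichlet) and u'(3) = -1 (Neumann). Define V = {v ∈ H^1(0, 3) : v(0) = 0}. Then [u' v]_0^3 = u'(3)·v(3) − u'(0)·0 = − v(3).
Weak formulation: find u (satisfying any essential BC) such that ∫_0^3 u'(x) v'(x) dx = ∫_0^3 f v dx − v(3) for all v ∈ V (Dirichlet at 0 absorbed into V; Neumann datum at x = 3 contributes the boundary term).
Substituting f(x) = x^2 + x + 2, the right-hand side is ∫_0^3 (x^2 + x + 2) v dx − v(3).


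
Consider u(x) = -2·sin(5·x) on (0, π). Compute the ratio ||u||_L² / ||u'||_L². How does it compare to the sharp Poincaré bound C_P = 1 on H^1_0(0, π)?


||u||_L² / ||u'||_L² = 1/5 < C_P = 1.

u(x) = -2·sin(5·x), so u'(x) = -10*cos(5*x).
Writing u(x) = A·sin(kπx/L) with A = -2 and k = 5, use ∫_0^L sin²(kπx/L) dx = L/2 and ∫_0^L cos²(kπx/L) dx = L/2.
u² = 4·sin²(5·x) and (u')² = 100·cos²(5·x), and each of sin², cos² integrates to L/2 = π/2 over (0, π).
∫_0^π u² dx = 2*π, so ||u||_L² = sqrt(2)*sqrt(π).
∫_0^π (u')² dx = 50*π, so ||u'||_L² = 5*sqrt(2)*sqrt(π).
Ratio ||u||_L² / ||u'||_L² = 1/5.
Sharp Poincaré constant on H^1_0(0, π) is C_P = L/π = 1, achieved by sin(x).
This is the k = 5 harmonic; the ratio L/(kπ) is strictly less than C_P = L/π, consistent with the sharp inequality ||u||_L² ≤ C_P ||u'||_L².


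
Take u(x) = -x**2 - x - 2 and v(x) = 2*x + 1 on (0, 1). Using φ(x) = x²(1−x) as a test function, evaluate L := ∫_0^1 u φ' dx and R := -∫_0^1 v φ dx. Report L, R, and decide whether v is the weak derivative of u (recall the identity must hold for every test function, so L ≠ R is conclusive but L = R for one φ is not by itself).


LHS = 11/60, RHS = -11/60. No, v is not the weak derivative of u.

u(x) = -x**2 - x - 2, classical derivative u'(x) = -2*x - 1.
φ(x) = x²(1−x), so φ'(x) = x*(2 - 3*x).
Note φ(0) = φ(1) = 0, so the boundary term u·φ vanishes.
LHS = ∫_0^1 u(x) φ'(x) dx = ∫_0^1 (3*x^4 + x^3 + 4*x^2 - 4*x) dx. Term by term:
  ∫_0^1 3*x^4 dx = 3/5;  ∫_0^1 x^3 dx = 1/4;  ∫_0^1 4*x^2 dx = 4/3;
  ∫_0^1 -4*x dx = -2.
Sum: 3/5 + 1/4 + 4/3 − 2 = 11/60.
So LHS = 11/60.
∫_0^1 v(x) φ(x) dx = ∫_0^1 (-2*x^4 + x^3 + x^2) dx. Term by term:
  ∫_0^1 -2*x^4 dx = -2/5;  ∫_0^1 x^3 dx = 1/4;  ∫_0^1 x^2 dx = 1/3.
Sum: -2/5 + 1/4 + 1/3 = 11/60.
So RHS = -∫_0^1 v(x) φ(x) dx = -11/60.
LHS − RHS = 11/30 ≠ 0, so the identity fails.
(For a valid weak derivative the identity must hold for EVERY test function, in particular this one. The failure shows v is NOT the weak derivative of u.)
Correct weak derivative would be u'(x) = -2*x - 1.


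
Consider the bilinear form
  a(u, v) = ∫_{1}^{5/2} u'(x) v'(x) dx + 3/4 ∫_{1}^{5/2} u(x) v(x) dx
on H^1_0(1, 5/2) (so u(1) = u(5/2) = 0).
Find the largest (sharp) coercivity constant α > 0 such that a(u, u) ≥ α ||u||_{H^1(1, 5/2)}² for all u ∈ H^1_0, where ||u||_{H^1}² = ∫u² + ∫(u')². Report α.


α = (27 + 16*π^2)/(4*(9 + 4*π^2))

Coercivity of a(·,·) on H^1_0(1, 5/2) means a(u, u) ≥ α ||u||_{H^1}² for every u ∈ H^1_0.
The interval has length L = 3/2, and Poincaré/coercivity depend only on L. Here a(u, u) = ∫(u')² + (3/4)·∫u².
Here 0 < c = 3/4 < 1. The condition a(u,u) ≥ α||u||_{H^1}² reads (1−α)∫(u')² ≥ (α−c)∫u². Any admissible α is ≤ 1 (rapidly oscillating u have ∫u²/∫(u')² → 0), and α = 1 would force 0 ≥ (1−c)∫u², impossible since c < 1; so 1−α > 0. By the sharp Poincaré inequality on H^1_0 of an interval of length L, ∫(u')² ≥ (π/L)²∫u² with equality for the first sine mode sin(π(x−x₀)/L) (x₀ the left endpoint), so the inequality holds for all u iff (1−α)(π/L)² ≥ α − c, i.e. α ≤ ((π/L)² + c)/((π/L)² + 1) = (1 + c(L/π)²)/(1 + (L/π)²). With (π/L)² = 4*π^2/9 and c = 3/4, the largest admissible constant is α = ((π/L)² + c)/((π/L)² + 1).
Simplifying, α = (27 + 16*π^2)/(4*(9 + 4*π^2)).


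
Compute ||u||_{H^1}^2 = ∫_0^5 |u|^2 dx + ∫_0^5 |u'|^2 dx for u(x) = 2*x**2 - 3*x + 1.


||u||_{H^1}^2 = 4525/3

The H^1 norm (squared) on an interval (0, L) is
  ||u||_{H^1}^2 = ∫_0^L u(x)^2 dx + ∫_0^L u'(x)^2 dx.
Compute u'(x) = 4*x - 3.
Then u(x)^2 = 4*x**4 - 12*x**3 + 13*x**2 - 6*x + 1 and u'(x)^2 = 16*x**2 - 24*x + 9.
Integrate each monomial from 0 to 5 using ∫_0^5 c·x^n dx = c·5^(n+1)/(n+1):
  ∫_0^5 u(x)^2 dx = ∫_0^5 (4*x^4 - 12*x^3 + 13*x^2 - 6*x + 1) dx. Term by term:
    ∫_0^5 4*x^4 dx = 2500;  ∫_0^5 -12*x^3 dx = -1875;  ∫_0^5 13*x^2 dx = 1625/3;
    ∫_0^5 -6*x dx = -75;  ∫_0^5 1 dx = 5.
  Sum: 2500 − 1875 + 1625/3 − 75 + 5 = 3290/3.
  ∫_0^5 u'(x)^2 dx = ∫_0^5 (16*x^2 - 24*x + 9) dx. Term by term:
    ∫_0^5 16*x^2 dx = 2000/3;  ∫_0^5 -24*x dx = -300;  ∫_0^5 9 dx = 45.
  Sum: 2000/3 − 300 + 45 = 1235/3.
Adding: ||u||_{H^1}^2 = 3290/3 + 1235/3 = 4525/3.


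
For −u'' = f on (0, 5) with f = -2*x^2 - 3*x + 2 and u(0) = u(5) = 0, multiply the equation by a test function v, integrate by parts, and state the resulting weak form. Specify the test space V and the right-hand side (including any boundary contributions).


V = H^1_0(0, 5) (so v(0) = v(5) = 0); weak form: ∫_0^5 u'v' dx = ∫_0^5 (-2*x^2 - 3*x + 2) v dx for all v ∈ V.

Multiply both sides by a test function v and integrate from 0 to 5:
  ∫_0^5 −u''(x) v(x) dx = ∫_0^5 f(x) v(x) dx.
Integrate the LHS by parts once:
  ∫_0^5 −u'' v dx = −[u'(x) v(x)]_0^5 + ∫_0^5 u'(x) v'(x) dx.
Thus ∫_0^5 u'(x) v'(x) dx = ∫_0^5 f(x) v(x) dx + [u'(x) v(x)]_0^5.
Choose V so that boundary terms are either known or forced to vanish.
u is Dirichlet: u(0) = u(5) = 0. Let V = H^1_0(0, 5); then v(0) = v(5) = 0, and [u' v]_0^5 = 0.
Weak formulation: find u (satisfying any essential BC) such that ∫_0^5 u'(x) v'(x) dx = ∫_0^5 f v dx for all v ∈ V.
Substituting f(x) = -2*x^2 - 3*x + 2, the right-hand side is ∫_0^5 (-2*x^2 - 3*x + 2) v dx.


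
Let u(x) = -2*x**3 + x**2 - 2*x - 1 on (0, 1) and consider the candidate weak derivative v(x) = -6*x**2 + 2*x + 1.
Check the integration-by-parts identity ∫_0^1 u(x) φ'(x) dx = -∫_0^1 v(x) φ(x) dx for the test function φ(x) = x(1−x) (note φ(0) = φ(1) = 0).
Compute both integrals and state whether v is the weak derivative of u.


LHS = 7/15, RHS = -1/30. No, v is not the weak derivative of u.

u(x) = -2*x**3 + x**2 - 2*x - 1, classical derivative u'(x) = -6*x**2 + 2*x - 2.
φ(x) = x(1−x), so φ'(x) = 1 - 2*x.
Note φ(0) = φ(1) = 0, so the boundary term u·φ vanishes.
LHS = ∫_0^1 u(x) φ'(x) dx = ∫_0^1 (4*x^4 - 4*x^3 + 5*x^2 - 1) dx. Term by term:
  ∫_0^1 4*x^4 dx = 4/5;  ∫_0^1 -4*x^3 dx = -1;  ∫_0^1 5*x^2 dx = 5/3;
  ∫_0^1 -1 dx = -1.
Sum: 4/5 − 1 + 5/3 − 1 = 7/15.
So LHS = 7/15.
∫_0^1 v(x) φ(x) dx = ∫_0^1 (6*x^4 - 8*x^3 + x^2 + x) dx. Term by term:
  ∫_0^1 6*x^4 dx = 6/5;  ∫_0^1 -8*x^3 dx = -2;  ∫_0^1 x^2 dx = 1/3;
  ∫_0^1 x dx = 1/2.
Sum: 6/5 − 2 + 1/3 + 1/2 = 1/30.
So RHS = -∫_0^1 v(x) φ(x) dx = -1/30.
LHS − RHS = 1/2 ≠ 0, so the identity fails.
(For a valid weak derivative the identity must hold for EVERY test function, in particular this one. The failure shows v is NOT the weak derivative of u.)
Correct weak derivative would be u'(x) = -6*x**2 + 2*x - 2.


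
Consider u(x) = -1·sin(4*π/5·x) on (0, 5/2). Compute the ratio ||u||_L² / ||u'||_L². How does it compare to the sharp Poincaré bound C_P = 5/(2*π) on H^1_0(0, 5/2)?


||u||_L² / ||u'||_L² = 5/(4*π) < C_P = 5/(2*π).

u(x) = -1·sin(4*π/5·x), so u'(x) = -4*π*cos(4*π*x/5)/5.
Writing u(x) = A·sin(kπx/L) with A = -1 and k = 2, use ∫_0^L sin²(kπx/L) dx = L/2 and ∫_0^L cos²(kπx/L) dx = L/2.
u² = 1·sin²(4*π/5·x) and (u')² = 16*π^2/25·cos²(4*π/5·x), and each of sin², cos² integrates to L/2 = 5/4 over (0, 5/2).
∫_0^5/2 u² dx = 5/4, so ||u||_L² = sqrt(5)/2.
∫_0^5/2 (u')² dx = 4*π^2/5, so ||u'||_L² = 2*sqrt(5)*π/5.
Ratio ||u||_L² / ||u'||_L² = 5/(4*π).
Sharp Poincaré constant on H^1_0(0, 5/2) is C_P = L/π = 5/(2*π), achieved by sin(2*π/5·x).
This is the k = 2 harmonic; the ratio L/(kπ) is strictly less than C_P = L/π, consistent with the sharp inequality ||u||_L² ≤ C_P ||u'||_L².


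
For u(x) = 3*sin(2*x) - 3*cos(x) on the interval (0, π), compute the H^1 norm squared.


||u||_{H^1(0,π)}^2 = -48 + 63*π/2

u'(x) = 3*sin(x) + 6*cos(2*x).
Expand u² and (u')² and integrate term by term on (0, π), using: for integers n ≥ 1, ∫_0^π sin²(nx) dx = ∫_0^π cos²(nx) dx = π/2; for n ≠ n', ∫_0^π sin(nx)sin(n'x) dx = ∫_0^π cos(nx)cos(n'x) dx = 0; and by product-to-sum, ∫_0^π sin(nx)cos(n'x) dx = ½∫_0^π [sin((n+n')x) + sin((n−n')x)] dx, which is 0 when n+n' is even and 2n/(n²−n'²) when n+n' is odd (it need not vanish on (0, π)).
  u² squared terms: (-3)²·∫cos(x)² dx = 9·π/2 = 9*π/2;  (3)²·∫sin(2x)² dx = 9·π/2 = 9*π/2.
  u² cross terms: 2·(-3)·(3)·∫cos(x)·sin(2x) dx = -18·(4/3) = -24.
  So ∫_0^π u² dx = 9*π/2 + 9*π/2 − 24 = -24 + 9*π.
  (u')² squared terms: (3)²·∫sin(x)² dx = 9·π/2 = 9*π/2;  (6)²·∫cos(2x)² dx = 36·π/2 = 18*π.
  (u')² cross terms: 2·(3)·(6)·∫sin(x)·cos(2x) dx = 36·(-2/3) = -24.
  So ∫_0^π (u')² dx = 9*π/2 + 18*π − 24 = -24 + 45*π/2.
||u||_{H^1}^2 = (-24 + 9*π) + (-24 + 45*π/2) = -48 + 63*π/2.


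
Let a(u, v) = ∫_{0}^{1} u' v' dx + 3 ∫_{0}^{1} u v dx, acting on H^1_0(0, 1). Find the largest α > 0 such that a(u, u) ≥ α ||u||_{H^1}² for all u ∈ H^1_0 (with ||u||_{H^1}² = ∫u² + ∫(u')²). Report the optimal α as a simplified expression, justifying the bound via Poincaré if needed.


α = 1

Coercivity of a(·,·) on H^1_0(0, 1) means a(u, u) ≥ α ||u||_{H^1}² for every u ∈ H^1_0.
The interval has length L = 1, and Poincaré/coercivity depend only on L. Here a(u, u) = ∫(u')² + (3)·∫u².
Here c = 3 ≥ 1, so a(u,u) = ∫(u')² + c∫u² ≥ ∫(u')² + ∫u² = ||u||_{H^1}², i.e. α = 1 works. No larger α is possible: a(u,u) ≥ α||u||_{H^1}² means (1−α)∫(u')² ≥ (α−c)∫u², and for the modes u_n = sin(nπ(x−x₀)/L) (x₀ the left endpoint) one has ∫u_n²/∫(u_n')² = (L/(nπ))² → 0, so a(u_n,u_n)/||u_n||_{H^1}² → 1. Hence the optimal constant is α = 1.
Therefore α = 1.


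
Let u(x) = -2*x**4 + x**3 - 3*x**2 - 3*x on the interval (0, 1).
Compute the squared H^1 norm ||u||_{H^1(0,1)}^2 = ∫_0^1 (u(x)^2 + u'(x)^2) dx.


||u||_{H^1}^2 = 3107/45

The H^1 norm (squared) on an interval (0, L) is
  ||u||_{H^1}^2 = ∫_0^L u(x)^2 dx + ∫_0^L u'(x)^2 dx.
Compute u'(x) = -8*x**3 + 3*x**2 - 6*x - 3.
Then u(x)^2 = 4*x**8 - 4*x**7 + 13*x**6 + 6*x**5 + 3*x**4 + 18*x**3 + 9*x**2 and u'(x)^2 = 64*x**6 - 48*x**5 + 105*x**4 + 12*x**3 + 18*x**2 + 36*x + 9.
Integrate each monomial from 0 to 1 using ∫_0^1 c·x^n dx = c·1^(n+1)/(n+1):
  ∫_0^1 u(x)^2 dx = ∫_0^1 (4*x^8 - 4*x^7 + 13*x^6 + 6*x^5 + 3*x^4 + 18*x^3 + 9*x^2) dx. Term by term:
    ∫_0^1 4*x^8 dx = 4/9;  ∫_0^1 -4*x^7 dx = -1/2;  ∫_0^1 13*x^6 dx = 13/7;
    ∫_0^1 6*x^5 dx = 1;  ∫_0^1 3*x^4 dx = 3/5;  ∫_0^1 18*x^3 dx = 9/2;
    ∫_0^1 9*x^2 dx = 3.
  Sum: 4/9 − 1/2 + 13/7 + 1 + 3/5 + 9/2 + 3 = 3434/315.
  ∫_0^1 u'(x)^2 dx = ∫_0^1 (64*x^6 - 48*x^5 + 105*x^4 + 12*x^3 + 18*x^2 + 36*x + 9) dx. Term by term:
    ∫_0^1 64*x^6 dx = 64/7;  ∫_0^1 -48*x^5 dx = -8;  ∫_0^1 105*x^4 dx = 21;
    ∫_0^1 12*x^3 dx = 3;  ∫_0^1 18*x^2 dx = 6;  ∫_0^1 36*x dx = 18;
    ∫_0^1 9 dx = 9.
  Sum: 64/7 − 8 + 21 + 3 + 6 + 18 + 9 = 407/7.
Adding: ||u||_{H^1}^2 = 3434/315 + 407/7 = 3107/45.


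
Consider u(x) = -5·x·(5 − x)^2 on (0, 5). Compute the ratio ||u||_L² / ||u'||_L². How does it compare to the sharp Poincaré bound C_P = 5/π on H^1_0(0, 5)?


||u||_L² / ||u'||_L² = 5*sqrt(14)/14 < C_P = 5/π.

u(x) = -5·x·(5 − x)^2, so u'(x) = 5*(5 - 3*x)*(x - 5).
u(x) = -5·x·(5 − x)^2 vanishes at x = 0 and x = 5, so u ∈ H^1_0(0, 5). Differentiate via the product rule and integrate the resulting polynomials term by term.
  ∫_0^5 u² dx = ∫_0^5 (25*x^6 - 500*x^5 + 3750*x^4 - 12500*x^3 + 15625*x^2) dx. Term by term:
    ∫_0^5 25*x^6 dx = 1953125/7;  ∫_0^5 -500*x^5 dx = -3906250/3;  ∫_0^5 3750*x^4 dx = 2343750;
    ∫_0^5 -12500*x^3 dx = -1953125;  ∫_0^5 15625*x^2 dx = 1953125/3.
  Sum: 1953125/7 − 3906250/3 + 2343750 − 1953125 + 1953125/3 = 390625/21.
  ∫_0^5 (u')² dx = ∫_0^5 (225*x^4 - 3000*x^3 + 13750*x^2 - 25000*x + 15625) dx. Term by term:
    ∫_0^5 225*x^4 dx = 140625;  ∫_0^5 -3000*x^3 dx = -468750;  ∫_0^5 13750*x^2 dx = 1718750/3;
    ∫_0^5 -25000*x dx = -312500;  ∫_0^5 15625 dx = 78125.
  Sum: 140625 − 468750 + 1718750/3 − 312500 + 78125 = 31250/3.
∫_0^5 u² dx = 390625/21, so ||u||_L² = 625*sqrt(21)/21.
∫_0^5 (u')² dx = 31250/3, so ||u'||_L² = 125*sqrt(6)/3.
Ratio ||u||_L² / ||u'||_L² = 5*sqrt(14)/14.
Sharp Poincaré constant on H^1_0(0, 5) is C_P = L/π = 5/π, achieved by sin(π/5·x).
A polynomial bump cannot attain the sharp Poincaré constant (only the first sine eigenfunction does), so the ratio is strictly less than C_P, consistent with ||u||_L² ≤ C_P ||u'||_L².


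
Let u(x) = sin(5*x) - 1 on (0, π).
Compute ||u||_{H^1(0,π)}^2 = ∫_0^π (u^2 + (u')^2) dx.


||u||_{H^1(0,π)}^2 = -4/5 + 14*π

u'(x) = 5*cos(5*x).
Expand u² and (u')² and integrate term by term on (0, π), using: for integers n ≥ 1, ∫_0^π sin²(nx) dx = ∫_0^π cos²(nx) dx = π/2; for n ≠ n', ∫_0^π sin(nx)sin(n'x) dx = ∫_0^π cos(nx)cos(n'x) dx = 0; and by product-to-sum, ∫_0^π sin(nx)cos(n'x) dx = ½∫_0^π [sin((n+n')x) + sin((n−n')x)] dx, which is 0 when n+n' is even and 2n/(n²−n'²) when n+n' is odd (it need not vanish on (0, π)). For the constant mode: ∫_0^π 1 dx = π, ∫_0^π cos(nx) dx = 0, ∫_0^π sin(nx) dx = (1−(−1)^n)/n.
  u² squared terms: (-1)²·∫1 dx = 1·π = π;  (1)²·∫sin(5x)² dx = 1·π/2 = π/2.
  u² cross terms: 2·(-1)·(1)·∫1·sin(5x) dx = -2·(2/5) = -4/5.
  So ∫_0^π u² dx = π + π/2 − 4/5 = -4/5 + 3*π/2.
  (u')² squared terms: (5)²·∫cos(5x)² dx = 25·π/2 = 25*π/2.
  So ∫_0^π (u')² dx = 25*π/2.
||u||_{H^1}^2 = (-4/5 + 3*π/2) + (25*π/2) = -4/5 + 14*π.


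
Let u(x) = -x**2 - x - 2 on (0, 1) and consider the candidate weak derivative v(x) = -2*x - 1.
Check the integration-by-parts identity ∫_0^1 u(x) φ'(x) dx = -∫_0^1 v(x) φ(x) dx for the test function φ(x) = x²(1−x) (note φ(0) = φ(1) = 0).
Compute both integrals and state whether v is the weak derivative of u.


LHS = 11/60, RHS = 11/60. Yes, v = u' weakly.

u(x) = -x**2 - x - 2, classical derivative u'(x) = -2*x - 1.
φ(x) = x²(1−x), so φ'(x) = x*(2 - 3*x).
Note φ(0) = φ(1) = 0, so the boundary term u·φ vanishes.
LHS = ∫_0^1 u(x) φ'(x) dx = ∫_0^1 (3*x^4 + x^3 + 4*x^2 - 4*x) dx. Term by term:
  ∫_0^1 3*x^4 dx = 3/5;  ∫_0^1 x^3 dx = 1/4;  ∫_0^1 4*x^2 dx = 4/3;
  ∫_0^1 -4*x dx = -2.
Sum: 3/5 + 1/4 + 4/3 − 2 = 11/60.
So LHS = 11/60.
∫_0^1 v(x) φ(x) dx = ∫_0^1 (2*x^4 - x^3 - x^2) dx. Term by term:
  ∫_0^1 2*x^4 dx = 2/5;  ∫_0^1 -x^3 dx = -1/4;  ∫_0^1 -x^2 dx = -1/3.
Sum: 2/5 − 1/4 − 1/3 = -11/60.
So RHS = -∫_0^1 v(x) φ(x) dx = 11/60.
LHS = RHS, so the identity holds for this test φ.
Moreover u is smooth here and v(x) = u'(x) = -2*x - 1 pointwise, so the identity holds for every test function. Hence v is the weak derivative of u.


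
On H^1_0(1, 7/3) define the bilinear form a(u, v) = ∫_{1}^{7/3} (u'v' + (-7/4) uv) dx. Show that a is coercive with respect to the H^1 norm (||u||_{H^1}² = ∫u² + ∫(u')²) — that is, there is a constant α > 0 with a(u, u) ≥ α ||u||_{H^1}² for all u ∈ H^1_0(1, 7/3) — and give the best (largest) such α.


α = (-28 + 9*π^2)/(16 + 9*π^2)

Coercivity of a(·,·) on H^1_0(1, 7/3) means a(u, u) ≥ α ||u||_{H^1}² for every u ∈ H^1_0.
The interval has length L = 4/3, and Poincaré/coercivity depend only on L. Here a(u, u) = ∫(u')² + (-7/4)·∫u².
Here c = -7/4 < 0 with |c| < (π/L)² = 9*π^2/16, so coercivity still holds. The condition a(u,u) ≥ α||u||_{H^1}² reads (1−α)∫(u')² ≥ (α−c)∫u². Any admissible α is ≤ 1 (rapidly oscillating u have ∫u²/∫(u')² → 0), and α = 1 would force 0 ≥ (1−c)∫u², impossible since c < 1; so 1−α > 0. By the sharp Poincaré inequality on H^1_0 of an interval of length L, ∫(u')² ≥ (π/L)²∫u² with equality for the first sine mode sin(π(x−x₀)/L) (x₀ the left endpoint), so the inequality holds for all u iff (1−α)(π/L)² ≥ α − c, i.e. α ≤ ((π/L)² + c)/((π/L)² + 1) = (1 + c(L/π)²)/(1 + (L/π)²). (Direct route, valid since c ≤ 0: Poincaré gives c∫u² ≥ c(L/π)²∫(u')², so a(u,u) ≥ (1 + c(L/π)²)∫(u')², while ||u||_{H^1}² ≤ (1 + (L/π)²)∫(u')²; dividing yields the same α.) With (π/L)² = 9*π^2/16 and c = -7/4, the largest admissible constant is α = ((π/L)² + c)/((π/L)² + 1).
Simplifying, α = (-28 + 9*π^2)/(16 + 9*π^2).


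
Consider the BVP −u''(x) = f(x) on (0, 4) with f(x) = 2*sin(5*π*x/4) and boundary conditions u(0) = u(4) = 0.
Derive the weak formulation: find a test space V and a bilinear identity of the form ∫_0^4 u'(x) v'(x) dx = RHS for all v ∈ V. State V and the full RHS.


V = H^1_0(0, 4) (so v(0) = v(4) = 0); weak form: ∫_0^4 u'v' dx = ∫_0^4 (2*sin(5*π*x/4)) v dx for all v ∈ V.

Multiply both sides by a test function v and integrate from 0 to 4:
  ∫_0^4 −u''(x) v(x) dx = ∫_0^4 f(x) v(x) dx.
Integrate the LHS by parts once:
  ∫_0^4 −u'' v dx = −[u'(x) v(x)]_0^4 + ∫_0^4 u'(x) v'(x) dx.
Thus ∫_0^4 u'(x) v'(x) dx = ∫_0^4 f(x) v(x) dx + [u'(x) v(x)]_0^4.
Choose V so that boundary terms are either known or forced to vanish.
u is Dirichlet: u(0) = u(4) = 0. Let V = H^1_0(0, 4); then v(0) = v(4) = 0, and [u' v]_0^4 = 0.
Weak formulation: find u (satisfying any essential BC) such that ∫_0^4 u'(x) v'(x) dx = ∫_0^4 f v dx for all v ∈ V.
Substituting f(x) = 2*sin(5*π*x/4), the right-hand side is ∫_0^4 (2*sin(5*π*x/4)) v dx.


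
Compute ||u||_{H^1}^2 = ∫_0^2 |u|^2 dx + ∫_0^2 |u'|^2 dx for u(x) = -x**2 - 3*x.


||u||_{H^1}^2 = 1606/15

The H^1 norm (squared) on an interval (0, L) is
  ||u||_{H^1}^2 = ∫_0^L u(x)^2 dx + ∫_0^L u'(x)^2 dx.
Compute u'(x) = -2*x - 3.
Then u(x)^2 = x**4 + 6*x**3 + 9*x**2 and u'(x)^2 = 4*x**2 + 12*x + 9.
Integrate each monomial from 0 to 2 using ∫_0^2 c·x^n dx = c·2^(n+1)/(n+1):
  ∫_0^2 u(x)^2 dx = ∫_0^2 (x^4 + 6*x^3 + 9*x^2) dx. Term by term:
    ∫_0^2 x^4 dx = 32/5;  ∫_0^2 6*x^3 dx = 24;  ∫_0^2 9*x^2 dx = 24.
  Sum: 32/5 + 24 + 24 = 272/5.
  ∫_0^2 u'(x)^2 dx = ∫_0^2 (4*x^2 + 12*x + 9) dx. Term by term:
    ∫_0^2 4*x^2 dx = 32/3;  ∫_0^2 12*x dx = 24;  ∫_0^2 9 dx = 18.
  Sum: 32/3 + 24 + 18 = 158/3.
Adding: ||u||_{H^1}^2 = 272/5 + 158/3 = 1606/15.


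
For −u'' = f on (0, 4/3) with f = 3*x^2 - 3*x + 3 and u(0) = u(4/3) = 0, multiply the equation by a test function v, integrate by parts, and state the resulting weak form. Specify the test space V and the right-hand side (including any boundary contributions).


V = H^1_0(0, 4/3) (so v(0) = v(4/3) = 0); weak form: ∫_0^4/3 u'v' dx = ∫_0^4/3 (3*x^2 - 3*x + 3) v dx for all v ∈ V.

Multiply both sides by a test function v and integrate from 0 to 4/3:
  ∫_0^4/3 −u''(x) v(x) dx = ∫_0^4/3 f(x) v(x) dx.
Integrate the LHS by parts once:
  ∫_0^4/3 −u'' v dx = −[u'(x) v(x)]_0^4/3 + ∫_0^4/3 u'(x) v'(x) dx.
Thus ∫_0^4/3 u'(x) v'(x) dx = ∫_0^4/3 f(x) v(x) dx + [u'(x) v(x)]_0^4/3.
Choose V so that boundary terms are either known or forced to vanish.
u is Dirichlet: u(0) = u(4/3) = 0. Let V = H^1_0(0, 4/3); then v(0) = v(4/3) = 0, and [u' v]_0^4/3 = 0.
Weak formulation: find u (satisfying any essential BC) such that ∫_0^4/3 u'(x) v'(x) dx = ∫_0^4/3 f v dx for all v ∈ V.
Substituting f(x) = 3*x^2 - 3*x + 3, the right-hand side is ∫_0^4/3 (3*x^2 - 3*x + 3) v dx.


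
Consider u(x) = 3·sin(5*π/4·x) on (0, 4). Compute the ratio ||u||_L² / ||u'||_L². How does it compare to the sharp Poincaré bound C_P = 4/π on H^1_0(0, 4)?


||u||_L² / ||u'||_L² = 4/(5*π) < C_P = 4/π.

u(x) = 3·sin(5*π/4·x), so u'(x) = 15*π*cos(5*π*x/4)/4.
Writing u(x) = A·sin(kπx/L) with A = 3 and k = 5, use ∫_0^L sin²(kπx/L) dx = L/2 and ∫_0^L cos²(kπx/L) dx = L/2.
u² = 9·sin²(5*π/4·x) and (u')² = 225*π^2/16·cos²(5*π/4·x), and each of sin², cos² integrates to L/2 = 2 over (0, 4).
∫_0^4 u² dx = 18, so ||u||_L² = 3*sqrt(2).
∫_0^4 (u')² dx = 225*π^2/8, so ||u'||_L² = 15*sqrt(2)*π/4.
Ratio ||u||_L² / ||u'||_L² = 4/(5*π).
Sharp Poincaré constant on H^1_0(0, 4) is C_P = L/π = 4/π, achieved by sin(π/4·x).
This is the k = 5 harmonic; the ratio L/(kπ) is strictly less than C_P = L/π, consistent with the sharp inequality ||u||_L² ≤ C_P ||u'||_L².


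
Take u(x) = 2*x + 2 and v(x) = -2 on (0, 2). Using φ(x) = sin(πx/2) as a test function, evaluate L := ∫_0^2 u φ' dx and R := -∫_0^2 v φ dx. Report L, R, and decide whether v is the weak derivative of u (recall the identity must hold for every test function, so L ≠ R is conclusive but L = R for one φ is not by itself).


LHS = -8/π, RHS = 8/π. No, v is not the weak derivative of u.

u(x) = 2*x + 2, classical derivative u'(x) = 2.
φ(x) = sin(πx/2), so φ'(x) = π*cos(π*x/2)/2.
Note φ(0) = φ(2) = 0, so the boundary term u·φ vanishes.
LHS = ∫_0^2 u(x) φ'(x) dx = ∫_0^2 (π*x*cos(π*x/2) + π*cos(π*x/2)) dx. Term by term:
  ∫_0^2 π*cos(π*x/2) dx = 0;  ∫_0^2 π*x*cos(π*x/2) dx = -8/π.
Sum: 0 − 8/π = -8/π.
So LHS = -8/π.
∫_0^2 v(x) φ(x) dx = ∫_0^2 (-2*sin(π*x/2)) dx. Term by term:
  ∫_0^2 -2*sin(π*x/2) dx = -8/π.
So RHS = -∫_0^2 v(x) φ(x) dx = 8/π.
LHS − RHS = -16/π ≠ 0, so the identity fails.
(For a valid weak derivative the identity must hold for EVERY test function, in particular this one. The failure shows v is NOT the weak derivative of u.)
Correct weak derivative would be u'(x) = 2.


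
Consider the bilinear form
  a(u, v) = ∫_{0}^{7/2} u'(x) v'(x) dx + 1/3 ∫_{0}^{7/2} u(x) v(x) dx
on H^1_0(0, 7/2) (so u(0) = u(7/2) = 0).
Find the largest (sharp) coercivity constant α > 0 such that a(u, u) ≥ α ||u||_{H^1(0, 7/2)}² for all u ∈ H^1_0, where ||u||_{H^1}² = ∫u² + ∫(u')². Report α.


α = (49 + 12*π^2)/(3*(4*π^2 + 49))

Coercivity of a(·,·) on H^1_0(0, 7/2) means a(u, u) ≥ α ||u||_{H^1}² for every u ∈ H^1_0.
The interval has length L = 7/2, and Poincaré/coercivity depend only on L. Here a(u, u) = ∫(u')² + (1/3)·∫u².
Here 0 < c = 1/3 < 1. The condition a(u,u) ≥ α||u||_{H^1}² reads (1−α)∫(u')² ≥ (α−c)∫u². Any admissible α is ≤ 1 (rapidly oscillating u have ∫u²/∫(u')² → 0), and α = 1 would force 0 ≥ (1−c)∫u², impossible since c < 1; so 1−α > 0. By the sharp Poincaré inequality on H^1_0 of an interval of length L, ∫(u')² ≥ (π/L)²∫u² with equality for the first sine mode sin(π(x−x₀)/L) (x₀ the left endpoint), so the inequality holds for all u iff (1−α)(π/L)² ≥ α − c, i.e. α ≤ ((π/L)² + c)/((π/L)² + 1) = (1 + c(L/π)²)/(1 + (L/π)²). With (π/L)² = 4*π^2/49 and c = 1/3, the largest admissible constant is α = ((π/L)² + c)/((π/L)² + 1).
Simplifying, α = (49 + 12*π^2)/(3*(4*π^2 + 49)).


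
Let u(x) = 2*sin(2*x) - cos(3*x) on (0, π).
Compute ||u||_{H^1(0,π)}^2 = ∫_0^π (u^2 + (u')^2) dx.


||u||_{H^1(0,π)}^2 = 32 + 15*π

u'(x) = 3*sin(3*x) + 4*cos(2*x).
Expand u² and (u')² and integrate term by term on (0, π), using: for integers n ≥ 1, ∫_0^π sin²(nx) dx = ∫_0^π cos²(nx) dx = π/2; for n ≠ n', ∫_0^π sin(nx)sin(n'x) dx = ∫_0^π cos(nx)cos(n'x) dx = 0; and by product-to-sum, ∫_0^π sin(nx)cos(n'x) dx = ½∫_0^π [sin((n+n')x) + sin((n−n')x)] dx, which is 0 when n+n' is even and 2n/(n²−n'²) when n+n' is odd (it need not vanish on (0, π)).
  u² squared terms: (-1)²·∫cos(3x)² dx = 1·π/2 = π/2;  (2)²·∫sin(2x)² dx = 4·π/2 = 2*π.
  u² cross terms: 2·(-1)·(2)·∫cos(3x)·sin(2x) dx = -4·(-4/5) = 16/5.
  So ∫_0^π u² dx = π/2 + 2*π + 16/5 = 16/5 + 5*π/2.
  (u')² squared terms: (3)²·∫sin(3x)² dx = 9·π/2 = 9*π/2;  (4)²·∫cos(2x)² dx = 16·π/2 = 8*π.
  (u')² cross terms: 2·(3)·(4)·∫sin(3x)·cos(2x) dx = 24·(6/5) = 144/5.
  So ∫_0^π (u')² dx = 9*π/2 + 8*π + 144/5 = 144/5 + 25*π/2.
||u||_{H^1}^2 = (16/5 + 5*π/2) + (144/5 + 25*π/2) = 32 + 15*π.


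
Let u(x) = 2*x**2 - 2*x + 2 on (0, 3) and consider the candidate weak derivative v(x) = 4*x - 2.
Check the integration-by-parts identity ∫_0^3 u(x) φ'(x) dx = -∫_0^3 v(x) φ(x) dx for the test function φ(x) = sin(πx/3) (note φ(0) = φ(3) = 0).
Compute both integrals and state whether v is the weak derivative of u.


LHS = -24/π, RHS = -24/π. Yes, v = u' weakly.

u(x) = 2*x**2 - 2*x + 2, classical derivative u'(x) = 4*x - 2.
φ(x) = sin(πx/3), so φ'(x) = π*cos(π*x/3)/3.
Note φ(0) = φ(3) = 0, so the boundary term u·φ vanishes.
LHS = ∫_0^3 u(x) φ'(x) dx = ∫_0^3 (2*π*x^2*cos(π*x/3)/3 - 2*π*x*cos(π*x/3)/3 + 2*π*cos(π*x/3)/3) dx. Term by term:
  ∫_0^3 2*π*cos(π*x/3)/3 dx = 0;  ∫_0^3 -2*π*x*cos(π*x/3)/3 dx = 12/π;  ∫_0^3 2*π*x^2*cos(π*x/3)/3 dx = -36/π.
Sum: 0 + 12/π − 36/π = -24/π.
So LHS = -24/π.
∫_0^3 v(x) φ(x) dx = ∫_0^3 (4*x*sin(π*x/3) - 2*sin(π*x/3)) dx. Term by term:
  ∫_0^3 -2*sin(π*x/3) dx = -12/π;  ∫_0^3 4*x*sin(π*x/3) dx = 36/π.
Sum: -12/π + 36/π = 24/π.
So RHS = -∫_0^3 v(x) φ(x) dx = -24/π.
LHS = RHS, so the identity holds for this test φ.
Moreover u is smooth here and v(x) = u'(x) = 4*x - 2 pointwise, so the identity holds for every test function. Hence v is the weak derivative of u.


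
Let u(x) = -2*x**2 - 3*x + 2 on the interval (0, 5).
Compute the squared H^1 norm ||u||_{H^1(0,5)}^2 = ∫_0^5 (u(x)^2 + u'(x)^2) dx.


||u||_{H^1}^2 = 15895/3

The H^1 norm (squared) on an interval (0, L) is
  ||u||_{H^1}^2 = ∫_0^L u(x)^2 dx + ∫_0^L u'(x)^2 dx.
Compute u'(x) = -4*x - 3.
Then u(x)^2 = 4*x**4 + 12*x**3 + x**2 - 12*x + 4 and u'(x)^2 = 16*x**2 + 24*x + 9.
Integrate each monomial from 0 to 5 using ∫_0^5 c·x^n dx = c·5^(n+1)/(n+1):
  ∫_0^5 u(x)^2 dx = ∫_0^5 (4*x^4 + 12*x^3 + x^2 - 12*x + 4) dx. Term by term:
    ∫_0^5 4*x^4 dx = 2500;  ∫_0^5 12*x^3 dx = 1875;  ∫_0^5 x^2 dx = 125/3;
    ∫_0^5 -12*x dx = -150;  ∫_0^5 4 dx = 20.
  Sum: 2500 + 1875 + 125/3 − 150 + 20 = 12860/3.
  ∫_0^5 u'(x)^2 dx = ∫_0^5 (16*x^2 + 24*x + 9) dx. Term by term:
    ∫_0^5 16*x^2 dx = 2000/3;  ∫_0^5 24*x dx = 300;  ∫_0^5 9 dx = 45.
  Sum: 2000/3 + 300 + 45 = 3035/3.
Adding: ||u||_{H^1}^2 = 12860/3 + 3035/3 = 15895/3.


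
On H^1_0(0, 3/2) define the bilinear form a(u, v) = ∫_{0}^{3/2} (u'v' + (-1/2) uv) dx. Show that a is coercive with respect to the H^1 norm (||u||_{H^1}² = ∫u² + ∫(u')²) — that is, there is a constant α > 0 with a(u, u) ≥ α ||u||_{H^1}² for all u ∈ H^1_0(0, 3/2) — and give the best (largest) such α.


α = (-9 + 8*π^2)/(2*(9 + 4*π^2))

Coercivity of a(·,·) on H^1_0(0, 3/2) means a(u, u) ≥ α ||u||_{H^1}² for every u ∈ H^1_0.
The interval has length L = 3/2, and Poincaré/coercivity depend only on L. Here a(u, u) = ∫(u')² + (-1/2)·∫u².
Here c = -1/2 < 0 with |c| < (π/L)² = 4*π^2/9, so coercivity still holds. The condition a(u,u) ≥ α||u||_{H^1}² reads (1−α)∫(u')² ≥ (α−c)∫u². Any admissible α is ≤ 1 (rapidly oscillating u have ∫u²/∫(u')² → 0), and α = 1 would force 0 ≥ (1−c)∫u², impossible since c < 1; so 1−α > 0. By the sharp Poincaré inequality on H^1_0 of an interval of length L, ∫(u')² ≥ (π/L)²∫u² with equality for the first sine mode sin(π(x−x₀)/L) (x₀ the left endpoint), so the inequality holds for all u iff (1−α)(π/L)² ≥ α − c, i.e. α ≤ ((π/L)² + c)/((π/L)² + 1) = (1 + c(L/π)²)/(1 + (L/π)²). (Direct route, valid since c ≤ 0: Poincaré gives c∫u² ≥ c(L/π)²∫(u')², so a(u,u) ≥ (1 + c(L/π)²)∫(u')², while ||u||_{H^1}² ≤ (1 + (L/π)²)∫(u')²; dividing yields the same α.) With (π/L)² = 4*π^2/9 and c = -1/2, the largest admissible constant is α = ((π/L)² + c)/((π/L)² + 1).
Simplifying, α = (-9 + 8*π^2)/(2*(9 + 4*π^2)).


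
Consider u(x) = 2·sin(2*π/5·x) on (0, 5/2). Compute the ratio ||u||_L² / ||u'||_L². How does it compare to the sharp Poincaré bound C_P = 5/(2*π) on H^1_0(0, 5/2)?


||u||_L² / ||u'||_L² = 5/(2*π) = C_P.

u(x) = 2·sin(2*π/5·x), so u'(x) = 4*π*cos(2*π*x/5)/5.
Writing u(x) = A·sin(kπx/L) with A = 2 and k = 1, use ∫_0^L sin²(kπx/L) dx = L/2 and ∫_0^L cos²(kπx/L) dx = L/2.
u² = 4·sin²(2*π/5·x) and (u')² = 16*π^2/25·cos²(2*π/5·x), and each of sin², cos² integrates to L/2 = 5/4 over (0, 5/2).
∫_0^5/2 u² dx = 5, so ||u||_L² = sqrt(5).
∫_0^5/2 (u')² dx = 4*π^2/5, so ||u'||_L² = 2*sqrt(5)*π/5.
Ratio ||u||_L² / ||u'||_L² = 5/(2*π).
Sharp Poincaré constant on H^1_0(0, 5/2) is C_P = L/π = 5/(2*π), achieved by sin(2*π/5·x).
This is the k = 1 eigenfunction (up to amplitude), so the ratio equals the sharp Poincaré constant exactly.


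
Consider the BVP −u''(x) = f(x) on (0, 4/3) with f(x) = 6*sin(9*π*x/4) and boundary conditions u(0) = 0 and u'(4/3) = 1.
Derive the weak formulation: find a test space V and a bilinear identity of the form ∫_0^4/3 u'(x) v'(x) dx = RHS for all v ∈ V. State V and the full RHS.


V = {v ∈ H^1(0, 4/3) : v(0) = 0} (test functions vanish at x = 0 where u is specified); weak form: ∫_0^4/3 u'v' dx = ∫_0^4/3 (6*sin(9*π*x/4)) v dx + v(4/3) for all v ∈ V.

Multiply both sides by a test function v and integrate from 0 to 4/3:
  ∫_0^4/3 −u''(x) v(x) dx = ∫_0^4/3 f(x) v(x) dx.
Integrate the LHS by parts once:
  ∫_0^4/3 −u'' v dx = −[u'(x) v(x)]_0^4/3 + ∫_0^4/3 u'(x) v'(x) dx.
Thus ∫_0^4/3 u'(x) v'(x) dx = ∫_0^4/3 f(x) v(x) dx + [u'(x) v(x)]_0^4/3.
Choose V so that boundary terms are either known or forced to vanish.
Mixed BC: u(0) = 0 (Dirichlet) and u'(4/3) = 1 (Neumann). Define V = {v ∈ H^1(0, 4/3) : v(0) = 0}. Then [u' v]_0^4/3 = u'(4/3)·v(4/3) − u'(0)·0 = v(4/3).
Weak formulation: find u (satisfying any essential BC) such that ∫_0^4/3 u'(x) v'(x) dx = ∫_0^4/3 f v dx + v(4/3) for all v ∈ V (Dirichlet at 0 absorbed into V; Neumann datum at x = 4/3 contributes the boundary term).
Substituting f(x) = 6*sin(9*π*x/4), the right-hand side is ∫_0^4/3 (6*sin(9*π*x/4)) v dx + v(4/3).


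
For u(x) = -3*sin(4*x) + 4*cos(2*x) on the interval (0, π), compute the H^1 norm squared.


||u||_{H^1(0,π)}^2 = 233*π/2

u'(x) = -8*sin(2*x) - 12*cos(4*x).
Expand u² and (u')² and integrate term by term on (0, π), using: for integers n ≥ 1, ∫_0^π sin²(nx) dx = ∫_0^π cos²(nx) dx = π/2; for n ≠ n', ∫_0^π sin(nx)sin(n'x) dx = ∫_0^π cos(nx)cos(n'x) dx = 0; and by product-to-sum, ∫_0^π sin(nx)cos(n'x) dx = ½∫_0^π [sin((n+n')x) + sin((n−n')x)] dx, which is 0 when n+n' is even and 2n/(n²−n'²) when n+n' is odd (it need not vanish on (0, π)).
  u² squared terms: (-3)²·∫sin(4x)² dx = 9·π/2 = 9*π/2;  (4)²·∫cos(2x)² dx = 16·π/2 = 8*π.
  u² cross terms: 2·(-3)·(4)·∫sin(4x)·cos(2x) dx = -24·(0) = 0.
  So ∫_0^π u² dx = 9*π/2 + 8*π + 0 = 25*π/2.
  (u')² squared terms: (-12)²·∫cos(4x)² dx = 144·π/2 = 72*π;  (-8)²·∫sin(2x)² dx = 64·π/2 = 32*π.
  (u')² cross terms: 2·(-12)·(-8)·∫cos(4x)·sin(2x) dx = 192·(0) = 0.
  So ∫_0^π (u')² dx = 72*π + 32*π + 0 = 104*π.
||u||_{H^1}^2 = (25*π/2) + (104*π) = 233*π/2.


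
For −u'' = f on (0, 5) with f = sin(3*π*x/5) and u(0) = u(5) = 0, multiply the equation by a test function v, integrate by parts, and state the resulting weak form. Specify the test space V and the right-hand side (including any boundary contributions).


V = H^1_0(0, 5) (so v(0) = v(5) = 0); weak form: ∫_0^5 u'v' dx = ∫_0^5 (sin(3*π*x/5)) v dx for all v ∈ V.

Multiply both sides by a test function v and integrate from 0 to 5:
  ∫_0^5 −u''(x) v(x) dx = ∫_0^5 f(x) v(x) dx.
Integrate the LHS by parts once:
  ∫_0^5 −u'' v dx = −[u'(x) v(x)]_0^5 + ∫_0^5 u'(x) v'(x) dx.
Thus ∫_0^5 u'(x) v'(x) dx = ∫_0^5 f(x) v(x) dx + [u'(x) v(x)]_0^5.
Choose V so that boundary terms are either known or forced to vanish.
u is Dirichlet: u(0) = u(5) = 0. Let V = H^1_0(0, 5); then v(0) = v(5) = 0, and [u' v]_0^5 = 0.
Weak formulation: find u (satisfying any essential BC) such that ∫_0^5 u'(x) v'(x) dx = ∫_0^5 f v dx for all v ∈ V.
Substituting f(x) = sin(3*π*x/5), the right-hand side is ∫_0^5 (sin(3*π*x/5)) v dx.


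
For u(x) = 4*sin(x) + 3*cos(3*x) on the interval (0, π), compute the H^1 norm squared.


||u||_{H^1(0,π)}^2 = 61*π

u'(x) = -9*sin(3*x) + 4*cos(x).
Expand u² and (u')² and integrate term by term on (0, π), using: for integers n ≥ 1, ∫_0^π sin²(nx) dx = ∫_0^π cos²(nx) dx = π/2; for n ≠ n', ∫_0^π sin(nx)sin(n'x) dx = ∫_0^π cos(nx)cos(n'x) dx = 0; and by product-to-sum, ∫_0^π sin(nx)cos(n'x) dx = ½∫_0^π [sin((n+n')x) + sin((n−n')x)] dx, which is 0 when n+n' is even and 2n/(n²−n'²) when n+n' is odd (it need not vanish on (0, π)).
  u² squared terms: (3)²·∫cos(3x)² dx = 9·π/2 = 9*π/2;  (4)²·∫sin(x)² dx = 16·π/2 = 8*π.
  u² cross terms: 2·(3)·(4)·∫cos(3x)·sin(x) dx = 24·(0) = 0.
  So ∫_0^π u² dx = 9*π/2 + 8*π + 0 = 25*π/2.
  (u')² squared terms: (-9)²·∫sin(3x)² dx = 81·π/2 = 81*π/2;  (4)²·∫cos(x)² dx = 16·π/2 = 8*π.
  (u')² cross terms: 2·(-9)·(4)·∫sin(3x)·cos(x) dx = -72·(0) = 0.
  So ∫_0^π (u')² dx = 81*π/2 + 8*π + 0 = 97*π/2.
||u||_{H^1}^2 = (25*π/2) + (97*π/2) = 61*π.


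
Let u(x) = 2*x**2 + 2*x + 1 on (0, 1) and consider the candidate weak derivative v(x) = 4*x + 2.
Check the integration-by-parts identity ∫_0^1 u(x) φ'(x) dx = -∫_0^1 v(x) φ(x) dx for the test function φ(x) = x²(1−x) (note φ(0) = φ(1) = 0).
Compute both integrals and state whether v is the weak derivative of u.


LHS = -11/30, RHS = -11/30. Yes, v = u' weakly.

u(x) = 2*x**2 + 2*x + 1, classical derivative u'(x) = 4*x + 2.
φ(x) = x²(1−x), so φ'(x) = x*(2 - 3*x).
Note φ(0) = φ(1) = 0, so the boundary term u·φ vanishes.
LHS = ∫_0^1 u(x) φ'(x) dx = ∫_0^1 (-6*x^4 - 2*x^3 + x^2 + 2*x) dx. Term by term:
  ∫_0^1 -6*x^4 dx = -6/5;  ∫_0^1 -2*x^3 dx = -1/2;  ∫_0^1 x^2 dx = 1/3;
  ∫_0^1 2*x dx = 1.
Sum: -6/5 − 1/2 + 1/3 + 1 = -11/30.
So LHS = -11/30.
∫_0^1 v(x) φ(x) dx = ∫_0^1 (-4*x^4 + 2*x^3 + 2*x^2) dx. Term by term:
  ∫_0^1 -4*x^4 dx = -4/5;  ∫_0^1 2*x^3 dx = 1/2;  ∫_0^1 2*x^2 dx = 2/3.
Sum: -4/5 + 1/2 + 2/3 = 11/30.
So RHS = -∫_0^1 v(x) φ(x) dx = -11/30.
LHS = RHS, so the identity holds for this test φ.
Moreover u is smooth here and v(x) = u'(x) = 4*x + 2 pointwise, so the identity holds for every test function. Hence v is the weak derivative of u.


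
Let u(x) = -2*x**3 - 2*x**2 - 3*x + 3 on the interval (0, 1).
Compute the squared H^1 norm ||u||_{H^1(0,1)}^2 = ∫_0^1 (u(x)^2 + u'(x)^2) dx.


||u||_{H^1}^2 = 6472/105

The H^1 norm (squared) on an interval (0, L) is
  ||u||_{H^1}^2 = ∫_0^L u(x)^2 dx + ∫_0^L u'(x)^2 dx.
Compute u'(x) = -6*x**2 - 4*x - 3.
Then u(x)^2 = 4*x**6 + 8*x**5 + 16*x**4 - 3*x**2 - 18*x + 9 and u'(x)^2 = 36*x**4 + 48*x**3 + 52*x**2 + 24*x + 9.
Integrate each monomial from 0 to 1 using ∫_0^1 c·x^n dx = c·1^(n+1)/(n+1):
  ∫_0^1 u(x)^2 dx = ∫_0^1 (4*x^6 + 8*x^5 + 16*x^4 - 3*x^2 - 18*x + 9) dx. Term by term:
    ∫_0^1 4*x^6 dx = 4/7;  ∫_0^1 8*x^5 dx = 4/3;  ∫_0^1 16*x^4 dx = 16/5;
    ∫_0^1 -3*x^2 dx = -1;  ∫_0^1 -18*x dx = -9;  ∫_0^1 9 dx = 9.
  Sum: 4/7 + 4/3 + 16/5 − 1 − 9 + 9 = 431/105.
  ∫_0^1 u'(x)^2 dx = ∫_0^1 (36*x^4 + 48*x^3 + 52*x^2 + 24*x + 9) dx. Term by term:
    ∫_0^1 36*x^4 dx = 36/5;  ∫_0^1 48*x^3 dx = 12;  ∫_0^1 52*x^2 dx = 52/3;
    ∫_0^1 24*x dx = 12;  ∫_0^1 9 dx = 9.
  Sum: 36/5 + 12 + 52/3 + 12 + 9 = 863/15.
Adding: ||u||_{H^1}^2 = 431/105 + 863/15 = 6472/105.


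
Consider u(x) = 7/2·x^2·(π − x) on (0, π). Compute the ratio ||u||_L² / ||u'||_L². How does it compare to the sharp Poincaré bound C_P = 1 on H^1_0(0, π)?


||u||_L² / ||u'||_L² = sqrt(14)*π/14 < C_P = 1.

u(x) = 7/2·x^2·(π − x), so u'(x) = 7*x*(-3*x + 2*π)/2.
u(x) = 7/2·x^2·(π − x) vanishes at x = 0 and x = π, so u ∈ H^1_0(0, π). Differentiate via the product rule and integrate the resulting polynomials term by term.
  ∫_0^π u² dx = ∫_0^π (49*x^6/4 - 49*π*x^5/2 + 49*π^2*x^4/4) dx. Term by term:
    ∫_0^π 49*x^6/4 dx = 7*π^7/4;  ∫_0^π -49*π*x^5/2 dx = -49*π^7/12;  ∫_0^π 49*π^2*x^4/4 dx = 49*π^7/20.
  Sum: 7*π^7/4 − 49*π^7/12 + 49*π^7/20 = 7*π^7/60.
  ∫_0^π (u')² dx = ∫_0^π (441*x^4/4 - 147*π*x^3 + 49*π^2*x^2) dx. Term by term:
    ∫_0^π 441*x^4/4 dx = 441*π^5/20;  ∫_0^π -147*π*x^3 dx = -147*π^5/4;  ∫_0^π 49*π^2*x^2 dx = 49*π^5/3.
  Sum: 441*π^5/20 − 147*π^5/4 + 49*π^5/3 = 49*π^5/30.
∫_0^π u² dx = 7*π^7/60, so ||u||_L² = sqrt(105)*π^(7/2)/30.
∫_0^π (u')² dx = 49*π^5/30, so ||u'||_L² = 7*sqrt(30)*π^(5/2)/30.
Ratio ||u||_L² / ||u'||_L² = sqrt(14)*π/14.
Sharp Poincaré constant on H^1_0(0, π) is C_P = L/π = 1, achieved by sin(x).
A polynomial bump cannot attain the sharp Poincaré constant (only the first sine eigenfunction does), so the ratio is strictly less than C_P, consistent with ||u||_L² ≤ C_P ||u'||_L².


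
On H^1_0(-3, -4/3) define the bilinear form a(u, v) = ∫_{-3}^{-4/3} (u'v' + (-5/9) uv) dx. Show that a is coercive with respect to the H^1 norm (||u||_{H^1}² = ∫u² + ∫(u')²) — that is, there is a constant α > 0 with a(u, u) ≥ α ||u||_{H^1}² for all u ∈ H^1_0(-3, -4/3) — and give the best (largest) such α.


α = (-125 + 81*π^2)/(9*(25 + 9*π^2))

Coercivity of a(·,·) on H^1_0(-3, -4/3) means a(u, u) ≥ α ||u||_{H^1}² for every u ∈ H^1_0.
The interval has length L = 5/3, and Poincaré/coercivity depend only on L. Here a(u, u) = ∫(u')² + (-5/9)·∫u².
Here c = -5/9 < 0 with |c| < (π/L)² = 9*π^2/25, so coercivity still holds. The condition a(u,u) ≥ α||u||_{H^1}² reads (1−α)∫(u')² ≥ (α−c)∫u². Any admissible α is ≤ 1 (rapidly oscillating u have ∫u²/∫(u')² → 0), and α = 1 would force 0 ≥ (1−c)∫u², impossible since c < 1; so 1−α > 0. By the sharp Poincaré inequality on H^1_0 of an interval of length L, ∫(u')² ≥ (π/L)²∫u² with equality for the first sine mode sin(π(x−x₀)/L) (x₀ the left endpoint), so the inequality holds for all u iff (1−α)(π/L)² ≥ α − c, i.e. α ≤ ((π/L)² + c)/((π/L)² + 1) = (1 + c(L/π)²)/(1 + (L/π)²). (Direct route, valid since c ≤ 0: Poincaré gives c∫u² ≥ c(L/π)²∫(u')², so a(u,u) ≥ (1 + c(L/π)²)∫(u')², while ||u||_{H^1}² ≤ (1 + (L/π)²)∫(u')²; dividing yields the same α.) With (π/L)² = 9*π^2/25 and c = -5/9, the largest admissible constant is α = ((π/L)² + c)/((π/L)² + 1).
Simplifying, α = (-125 + 81*π^2)/(9*(25 + 9*π^2)).


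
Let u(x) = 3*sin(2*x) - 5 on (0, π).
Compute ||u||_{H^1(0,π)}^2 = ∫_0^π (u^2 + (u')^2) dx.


||u||_{H^1(0,π)}^2 = 95*π/2

u'(x) = 6*cos(2*x).
Expand u² and (u')² and integrate term by term on (0, π), using: for integers n ≥ 1, ∫_0^π sin²(nx) dx = ∫_0^π cos²(nx) dx = π/2; for n ≠ n', ∫_0^π sin(nx)sin(n'x) dx = ∫_0^π cos(nx)cos(n'x) dx = 0; and by product-to-sum, ∫_0^π sin(nx)cos(n'x) dx = ½∫_0^π [sin((n+n')x) + sin((n−n')x)] dx, which is 0 when n+n' is even and 2n/(n²−n'²) when n+n' is odd (it need not vanish on (0, π)). For the constant mode: ∫_0^π 1 dx = π, ∫_0^π cos(nx) dx = 0, ∫_0^π sin(nx) dx = (1−(−1)^n)/n.
  u² squared terms: (-5)²·∫1 dx = 25·π = 25*π;  (3)²·∫sin(2x)² dx = 9·π/2 = 9*π/2.
  u² cross terms: 2·(-5)·(3)·∫1·sin(2x) dx = -30·(0) = 0.
  So ∫_0^π u² dx = 25*π + 9*π/2 + 0 = 59*π/2.
  (u')² squared terms: (6)²·∫cos(2x)² dx = 36·π/2 = 18*π.
  So ∫_0^π (u')² dx = 18*π.
||u||_{H^1}^2 = (59*π/2) + (18*π) = 95*π/2.
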